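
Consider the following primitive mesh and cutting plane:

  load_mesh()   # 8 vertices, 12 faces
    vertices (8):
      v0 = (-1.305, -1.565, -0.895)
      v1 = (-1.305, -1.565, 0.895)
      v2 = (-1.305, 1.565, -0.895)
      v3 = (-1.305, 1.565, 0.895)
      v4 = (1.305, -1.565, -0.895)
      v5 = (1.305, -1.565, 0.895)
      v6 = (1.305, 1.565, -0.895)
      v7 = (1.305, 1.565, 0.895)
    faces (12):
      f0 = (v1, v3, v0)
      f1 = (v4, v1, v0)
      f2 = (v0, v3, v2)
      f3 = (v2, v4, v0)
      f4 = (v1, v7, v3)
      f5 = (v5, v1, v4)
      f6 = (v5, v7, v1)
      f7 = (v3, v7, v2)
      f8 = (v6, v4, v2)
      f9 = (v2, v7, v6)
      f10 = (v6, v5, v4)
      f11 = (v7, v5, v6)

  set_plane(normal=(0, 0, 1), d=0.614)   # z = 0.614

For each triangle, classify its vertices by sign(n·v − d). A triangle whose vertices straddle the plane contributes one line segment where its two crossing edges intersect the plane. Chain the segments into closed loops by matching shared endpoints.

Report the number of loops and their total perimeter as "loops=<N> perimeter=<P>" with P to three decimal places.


loops=1 perimeter=11.480

Straddling triangles (8 of 12):
  (v1,v3,v0) [++-] → (-1.305, 1.07364, 0.614)–(-1.305, -1.565, 0.614)  len=2.6386
  (v4,v1,v0) [-+-] → (-0.895274, -1.565, 0.614)–(-1.305, -1.565, 0.614)  len=0.4097
  (v0,v3,v2) [-+-] → (-1.305, 1.07364, 0.614)–(-1.305, 1.565, 0.614)  len=0.4914
  (v5,v1,v4) [++-] → (-0.895274, -1.565, 0.614)–(1.305, -1.565, 0.614)  len=2.2003
  (v3,v7,v2) [++-] → (0.895274, 1.565, 0.614)–(-1.305, 1.565, 0.614)  len=2.2003
  (v2,v7,v6) [-+-] → (0.895274, 1.565, 0.614)–(1.305, 1.565, 0.614)  len=0.4097
  (v6,v5,v4) [-+-] → (1.305, -1.07364, 0.614)–(1.305, -1.565, 0.614)  len=0.4914
  (v7,v5,v6) [++-] → (1.305, -1.07364, 0.614)–(1.305, 1.565, 0.614)  len=2.6386

Chained into 1 loop(s):
  loop 1: 8 segments, perimeter = 11.4800
Total perimeter = 11.480


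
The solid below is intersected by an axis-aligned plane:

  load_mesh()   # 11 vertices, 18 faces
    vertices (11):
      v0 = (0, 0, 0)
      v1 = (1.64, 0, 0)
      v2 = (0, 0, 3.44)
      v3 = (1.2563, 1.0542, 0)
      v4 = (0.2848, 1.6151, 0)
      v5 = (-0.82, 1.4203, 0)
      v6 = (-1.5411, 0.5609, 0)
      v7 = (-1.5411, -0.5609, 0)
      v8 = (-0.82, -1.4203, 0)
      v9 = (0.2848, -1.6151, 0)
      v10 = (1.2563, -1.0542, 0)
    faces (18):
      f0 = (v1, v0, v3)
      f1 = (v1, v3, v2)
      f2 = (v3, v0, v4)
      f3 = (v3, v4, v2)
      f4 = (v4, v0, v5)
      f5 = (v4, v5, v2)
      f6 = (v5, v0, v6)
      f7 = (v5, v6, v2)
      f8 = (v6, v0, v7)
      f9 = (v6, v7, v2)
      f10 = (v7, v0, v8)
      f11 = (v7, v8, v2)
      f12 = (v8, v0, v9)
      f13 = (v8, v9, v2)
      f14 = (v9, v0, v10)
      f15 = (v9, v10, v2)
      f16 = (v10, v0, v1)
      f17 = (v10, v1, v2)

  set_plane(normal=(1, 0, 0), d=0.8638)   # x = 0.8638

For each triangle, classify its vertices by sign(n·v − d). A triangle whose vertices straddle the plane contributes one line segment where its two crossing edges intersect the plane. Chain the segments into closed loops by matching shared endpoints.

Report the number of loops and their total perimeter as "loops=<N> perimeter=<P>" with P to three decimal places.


Straddling triangles (8 of 18):
  (v1,v0,v3) [+-+] → (0.8638, 0, 0)–(0.8638, 0.724841, 0)  len=0.7248
  (v1,v3,v2) [++-] → (0.8638, 0.724841, 1.07474)–(0.8638, 0, 1.62813)  len=0.9119
  (v3,v0,v4) [+--] → (0.8638, 0.724841, 0)–(0.8638, 1.28081, 0)  len=0.5560
  (v3,v4,v2) [+--] → (0.8638, 1.28081, 0)–(0.8638, 0.724841, 1.07474)  len=1.2100
  (v9,v0,v10) [--+] → (0.8638, -0.724841, 0)–(0.8638, -1.28081, 0)  len=0.5560
  (v9,v10,v2) [-+-] → (0.8638, -1.28081, 0)–(0.8638, -0.724841, 1.07474)  len=1.2100
  (v10,v0,v1) [+-+] → (0.8638, -0.724841, 0)–(0.8638, 0, 0)  len=0.7248
  (v10,v1,v2) [++-] → (0.8638, 0, 1.62813)–(0.8638, -0.724841, 1.07474)  len=0.9119

Chained into 1 loop(s):
  loop 1: 8 segments, perimeter = 6.8056
Total perimeter = 6.806

loops=1 perimeter=6.806


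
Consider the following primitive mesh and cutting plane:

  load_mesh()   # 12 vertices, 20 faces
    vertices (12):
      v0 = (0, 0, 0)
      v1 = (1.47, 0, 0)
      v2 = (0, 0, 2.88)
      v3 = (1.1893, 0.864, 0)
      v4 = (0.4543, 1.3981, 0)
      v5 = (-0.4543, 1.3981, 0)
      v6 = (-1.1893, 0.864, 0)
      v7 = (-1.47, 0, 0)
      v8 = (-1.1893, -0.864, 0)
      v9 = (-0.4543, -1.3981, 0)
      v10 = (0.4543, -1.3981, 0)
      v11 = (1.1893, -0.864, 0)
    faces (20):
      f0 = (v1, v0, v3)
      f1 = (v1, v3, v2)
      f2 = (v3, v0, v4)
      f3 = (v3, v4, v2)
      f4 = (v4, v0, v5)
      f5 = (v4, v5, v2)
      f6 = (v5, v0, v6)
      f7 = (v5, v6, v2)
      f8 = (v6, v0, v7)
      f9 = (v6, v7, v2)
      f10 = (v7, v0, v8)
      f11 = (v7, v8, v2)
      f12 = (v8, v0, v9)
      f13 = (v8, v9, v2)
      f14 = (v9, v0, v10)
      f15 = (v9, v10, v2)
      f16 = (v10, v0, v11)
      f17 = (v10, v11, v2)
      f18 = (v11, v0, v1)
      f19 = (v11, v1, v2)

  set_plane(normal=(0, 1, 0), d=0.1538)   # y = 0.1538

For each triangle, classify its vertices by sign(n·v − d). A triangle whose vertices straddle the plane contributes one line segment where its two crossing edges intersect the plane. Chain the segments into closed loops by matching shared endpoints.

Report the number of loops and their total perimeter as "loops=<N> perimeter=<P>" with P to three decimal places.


loops=1 perimeter=8.764

Straddling triangles (10 of 20):
  (v1,v0,v3) [--+] → (0.211706, 0.1538, 0)–(1.42003, 0.1538, 0)  len=1.2083
  (v1,v3,v2) [-+-] → (1.42003, 0.1538, 0)–(0.211706, 0.1538, 2.36733)  len=2.6579
  (v3,v0,v4) [+-+] → (0.211706, 0.1538, 0)–(0.0499759, 0.1538, 0)  len=0.1617
  (v3,v4,v2) [++-] → (0.0499759, 0.1538, 2.56318)–(0.211706, 0.1538, 2.36733)  len=0.2540
  (v4,v0,v5) [+-+] → (0.0499759, 0.1538, 0)–(-0.0499759, 0.1538, 0)  len=0.1000
  (v4,v5,v2) [++-] → (-0.0499759, 0.1538, 2.56318)–(0.0499759, 0.1538, 2.56318)  len=0.1000
  (v5,v0,v6) [+-+] → (-0.0499759, 0.1538, 0)–(-0.211706, 0.1538, 0)  len=0.1617
  (v5,v6,v2) [++-] → (-0.211706, 0.1538, 2.36733)–(-0.0499759, 0.1538, 2.56318)  len=0.2540
  (v6,v0,v7) [+--] → (-0.211706, 0.1538, 0)–(-1.42003, 0.1538, 0)  len=1.2083
  (v6,v7,v2) [+--] → (-1.42003, 0.1538, 0)–(-0.211706, 0.1538, 2.36733)  len=2.6579

Chained into 1 loop(s):
  loop 1: 10 segments, perimeter = 8.7638
Total perimeter = 8.764


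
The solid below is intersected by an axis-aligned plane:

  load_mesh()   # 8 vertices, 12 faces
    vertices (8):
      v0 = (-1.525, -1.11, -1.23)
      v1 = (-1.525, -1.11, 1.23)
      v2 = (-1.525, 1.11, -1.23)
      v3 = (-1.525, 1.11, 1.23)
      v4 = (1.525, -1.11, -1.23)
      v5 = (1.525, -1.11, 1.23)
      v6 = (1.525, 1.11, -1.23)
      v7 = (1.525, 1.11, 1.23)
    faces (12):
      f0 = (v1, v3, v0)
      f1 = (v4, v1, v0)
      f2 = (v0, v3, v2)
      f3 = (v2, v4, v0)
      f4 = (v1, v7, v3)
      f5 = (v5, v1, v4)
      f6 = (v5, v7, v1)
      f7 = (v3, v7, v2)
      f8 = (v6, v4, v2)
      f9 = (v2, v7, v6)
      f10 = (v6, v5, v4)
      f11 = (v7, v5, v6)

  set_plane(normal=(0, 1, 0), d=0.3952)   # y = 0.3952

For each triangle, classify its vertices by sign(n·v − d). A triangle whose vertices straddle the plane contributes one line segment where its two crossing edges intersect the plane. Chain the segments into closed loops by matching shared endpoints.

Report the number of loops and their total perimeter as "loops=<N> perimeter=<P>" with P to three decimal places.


Straddling triangles (8 of 12):
  (v1,v3,v0) [-+-] → (-1.525, 0.3952, 1.23)–(-1.525, 0.3952, 0.437924)  len=0.7921
  (v0,v3,v2) [-++] → (-1.525, 0.3952, 0.437924)–(-1.525, 0.3952, -1.23)  len=1.6679
  (v2,v4,v0) [+--] → (-0.542955, 0.3952, -1.23)–(-1.525, 0.3952, -1.23)  len=0.9820
  (v1,v7,v3) [-++] → (0.542955, 0.3952, 1.23)–(-1.525, 0.3952, 1.23)  len=2.0680
  (v5,v7,v1) [-+-] → (1.525, 0.3952, 1.23)–(0.542955, 0.3952, 1.23)  len=0.9820
  (v6,v4,v2) [+-+] → (1.525, 0.3952, -1.23)–(-0.542955, 0.3952, -1.23)  len=2.0680
  (v6,v5,v4) [+--] → (1.525, 0.3952, -0.437924)–(1.525, 0.3952, -1.23)  len=0.7921
  (v7,v5,v6) [+-+] → (1.525, 0.3952, 1.23)–(1.525, 0.3952, -0.437924)  len=1.6679

Chained into 1 loop(s):
  loop 1: 8 segments, perimeter = 11.0200
Total perimeter = 11.020

loops=1 perimeter=11.020


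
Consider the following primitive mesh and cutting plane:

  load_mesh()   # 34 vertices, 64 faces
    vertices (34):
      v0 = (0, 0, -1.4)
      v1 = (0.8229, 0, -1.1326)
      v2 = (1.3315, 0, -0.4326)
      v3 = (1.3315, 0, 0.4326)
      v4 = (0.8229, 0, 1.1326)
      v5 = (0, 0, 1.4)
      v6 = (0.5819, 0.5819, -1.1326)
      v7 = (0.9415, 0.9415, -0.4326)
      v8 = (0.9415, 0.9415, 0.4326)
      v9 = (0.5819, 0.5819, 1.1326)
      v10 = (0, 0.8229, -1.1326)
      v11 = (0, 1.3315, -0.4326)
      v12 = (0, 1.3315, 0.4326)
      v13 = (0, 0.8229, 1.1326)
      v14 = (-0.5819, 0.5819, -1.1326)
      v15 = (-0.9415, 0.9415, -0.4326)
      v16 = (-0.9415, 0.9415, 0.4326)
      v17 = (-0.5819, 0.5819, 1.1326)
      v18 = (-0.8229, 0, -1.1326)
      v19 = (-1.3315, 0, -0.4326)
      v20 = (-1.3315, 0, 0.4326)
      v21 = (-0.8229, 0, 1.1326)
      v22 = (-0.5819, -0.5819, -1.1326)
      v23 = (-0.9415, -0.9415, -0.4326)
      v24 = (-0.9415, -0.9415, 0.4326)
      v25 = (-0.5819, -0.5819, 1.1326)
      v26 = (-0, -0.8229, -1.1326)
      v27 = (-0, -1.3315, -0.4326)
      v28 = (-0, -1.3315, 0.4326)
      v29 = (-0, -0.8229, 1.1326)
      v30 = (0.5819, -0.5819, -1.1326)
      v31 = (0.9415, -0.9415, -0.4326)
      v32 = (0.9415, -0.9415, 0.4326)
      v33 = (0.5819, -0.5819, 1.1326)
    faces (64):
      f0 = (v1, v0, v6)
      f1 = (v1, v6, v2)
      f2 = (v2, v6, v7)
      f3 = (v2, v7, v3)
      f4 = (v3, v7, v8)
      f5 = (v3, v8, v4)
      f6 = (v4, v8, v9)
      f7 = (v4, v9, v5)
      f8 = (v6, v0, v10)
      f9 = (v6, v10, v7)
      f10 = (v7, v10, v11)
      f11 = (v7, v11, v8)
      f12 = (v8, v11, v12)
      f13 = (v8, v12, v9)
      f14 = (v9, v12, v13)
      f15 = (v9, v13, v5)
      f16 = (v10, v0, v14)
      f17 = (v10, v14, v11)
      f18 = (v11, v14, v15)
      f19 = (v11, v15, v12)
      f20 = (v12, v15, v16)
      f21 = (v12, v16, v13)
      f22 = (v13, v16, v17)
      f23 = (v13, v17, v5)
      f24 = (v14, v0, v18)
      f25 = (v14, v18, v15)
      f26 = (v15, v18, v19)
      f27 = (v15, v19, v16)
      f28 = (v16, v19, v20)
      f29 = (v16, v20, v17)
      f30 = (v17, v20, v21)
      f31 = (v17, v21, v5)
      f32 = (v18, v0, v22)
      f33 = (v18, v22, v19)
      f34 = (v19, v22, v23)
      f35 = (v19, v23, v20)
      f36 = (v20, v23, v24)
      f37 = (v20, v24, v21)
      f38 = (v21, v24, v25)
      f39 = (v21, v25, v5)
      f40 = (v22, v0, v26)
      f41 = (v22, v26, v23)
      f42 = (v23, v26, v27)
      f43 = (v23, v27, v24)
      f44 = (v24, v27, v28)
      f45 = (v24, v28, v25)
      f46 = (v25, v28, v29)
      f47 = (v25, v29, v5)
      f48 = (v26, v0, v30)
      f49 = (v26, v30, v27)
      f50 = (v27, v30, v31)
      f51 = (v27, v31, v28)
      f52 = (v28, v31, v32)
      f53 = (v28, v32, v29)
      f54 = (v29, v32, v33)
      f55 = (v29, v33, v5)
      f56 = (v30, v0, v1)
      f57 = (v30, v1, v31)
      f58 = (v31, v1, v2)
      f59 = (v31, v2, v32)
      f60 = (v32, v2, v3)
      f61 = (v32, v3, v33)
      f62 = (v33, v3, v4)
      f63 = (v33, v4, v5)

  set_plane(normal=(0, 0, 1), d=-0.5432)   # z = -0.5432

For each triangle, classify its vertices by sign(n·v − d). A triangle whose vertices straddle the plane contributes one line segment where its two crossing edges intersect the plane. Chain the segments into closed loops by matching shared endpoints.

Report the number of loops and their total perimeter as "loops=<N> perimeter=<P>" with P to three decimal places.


Straddling triangles (16 of 64):
  (v1,v6,v2) [--+] → (1.21306, 0.0919402, -0.5432)–(1.25114, 0, -0.5432)  len=0.0995
  (v2,v6,v7) [+-+] → (1.21306, 0.0919402, -0.5432)–(0.884683, 0.884683, -0.5432)  len=0.8581
  (v6,v10,v7) [--+] → (0.792743, 0.922761, -0.5432)–(0.884683, 0.884683, -0.5432)  len=0.0995
  (v7,v10,v11) [+-+] → (0.792743, 0.922761, -0.5432)–(0, 1.25114, -0.5432)  len=0.8581
  (v10,v14,v11) [--+] → (-0.0919402, 1.21306, -0.5432)–(0, 1.25114, -0.5432)  len=0.0995
  (v11,v14,v15) [+-+] → (-0.0919402, 1.21306, -0.5432)–(-0.884683, 0.884683, -0.5432)  len=0.8581
  (v14,v18,v15) [--+] → (-0.922761, 0.792743, -0.5432)–(-0.884683, 0.884683, -0.5432)  len=0.0995
  (v15,v18,v19) [+-+] → (-0.922761, 0.792743, -0.5432)–(-1.25114, 0, -0.5432)  len=0.8581
  (v18,v22,v19) [--+] → (-1.21306, -0.0919402, -0.5432)–(-1.25114, 0, -0.5432)  len=0.0995
  (v19,v22,v23) [+-+] → (-1.21306, -0.0919402, -0.5432)–(-0.884683, -0.884683, -0.5432)  len=0.8581
  (v22,v26,v23) [--+] → (-0.792743, -0.922761, -0.5432)–(-0.884683, -0.884683, -0.5432)  len=0.0995
  (v23,v26,v27) [+-+] → (-0.792743, -0.922761, -0.5432)–(0, -1.25114, -0.5432)  len=0.8581
  (v26,v30,v27) [--+] → (0.0919402, -1.21306, -0.5432)–(0, -1.25114, -0.5432)  len=0.0995
  (v27,v30,v31) [+-+] → (0.0919402, -1.21306, -0.5432)–(0.884683, -0.884683, -0.5432)  len=0.8581
  (v30,v1,v31) [--+] → (0.922761, -0.792743, -0.5432)–(0.884683, -0.884683, -0.5432)  len=0.0995
  (v31,v1,v2) [+-+] → (0.922761, -0.792743, -0.5432)–(1.25114, 0, -0.5432)  len=0.8581

Chained into 1 loop(s):
  loop 1: 16 segments, perimeter = 7.6606
Total perimeter = 7.661

loops=1 perimeter=7.661


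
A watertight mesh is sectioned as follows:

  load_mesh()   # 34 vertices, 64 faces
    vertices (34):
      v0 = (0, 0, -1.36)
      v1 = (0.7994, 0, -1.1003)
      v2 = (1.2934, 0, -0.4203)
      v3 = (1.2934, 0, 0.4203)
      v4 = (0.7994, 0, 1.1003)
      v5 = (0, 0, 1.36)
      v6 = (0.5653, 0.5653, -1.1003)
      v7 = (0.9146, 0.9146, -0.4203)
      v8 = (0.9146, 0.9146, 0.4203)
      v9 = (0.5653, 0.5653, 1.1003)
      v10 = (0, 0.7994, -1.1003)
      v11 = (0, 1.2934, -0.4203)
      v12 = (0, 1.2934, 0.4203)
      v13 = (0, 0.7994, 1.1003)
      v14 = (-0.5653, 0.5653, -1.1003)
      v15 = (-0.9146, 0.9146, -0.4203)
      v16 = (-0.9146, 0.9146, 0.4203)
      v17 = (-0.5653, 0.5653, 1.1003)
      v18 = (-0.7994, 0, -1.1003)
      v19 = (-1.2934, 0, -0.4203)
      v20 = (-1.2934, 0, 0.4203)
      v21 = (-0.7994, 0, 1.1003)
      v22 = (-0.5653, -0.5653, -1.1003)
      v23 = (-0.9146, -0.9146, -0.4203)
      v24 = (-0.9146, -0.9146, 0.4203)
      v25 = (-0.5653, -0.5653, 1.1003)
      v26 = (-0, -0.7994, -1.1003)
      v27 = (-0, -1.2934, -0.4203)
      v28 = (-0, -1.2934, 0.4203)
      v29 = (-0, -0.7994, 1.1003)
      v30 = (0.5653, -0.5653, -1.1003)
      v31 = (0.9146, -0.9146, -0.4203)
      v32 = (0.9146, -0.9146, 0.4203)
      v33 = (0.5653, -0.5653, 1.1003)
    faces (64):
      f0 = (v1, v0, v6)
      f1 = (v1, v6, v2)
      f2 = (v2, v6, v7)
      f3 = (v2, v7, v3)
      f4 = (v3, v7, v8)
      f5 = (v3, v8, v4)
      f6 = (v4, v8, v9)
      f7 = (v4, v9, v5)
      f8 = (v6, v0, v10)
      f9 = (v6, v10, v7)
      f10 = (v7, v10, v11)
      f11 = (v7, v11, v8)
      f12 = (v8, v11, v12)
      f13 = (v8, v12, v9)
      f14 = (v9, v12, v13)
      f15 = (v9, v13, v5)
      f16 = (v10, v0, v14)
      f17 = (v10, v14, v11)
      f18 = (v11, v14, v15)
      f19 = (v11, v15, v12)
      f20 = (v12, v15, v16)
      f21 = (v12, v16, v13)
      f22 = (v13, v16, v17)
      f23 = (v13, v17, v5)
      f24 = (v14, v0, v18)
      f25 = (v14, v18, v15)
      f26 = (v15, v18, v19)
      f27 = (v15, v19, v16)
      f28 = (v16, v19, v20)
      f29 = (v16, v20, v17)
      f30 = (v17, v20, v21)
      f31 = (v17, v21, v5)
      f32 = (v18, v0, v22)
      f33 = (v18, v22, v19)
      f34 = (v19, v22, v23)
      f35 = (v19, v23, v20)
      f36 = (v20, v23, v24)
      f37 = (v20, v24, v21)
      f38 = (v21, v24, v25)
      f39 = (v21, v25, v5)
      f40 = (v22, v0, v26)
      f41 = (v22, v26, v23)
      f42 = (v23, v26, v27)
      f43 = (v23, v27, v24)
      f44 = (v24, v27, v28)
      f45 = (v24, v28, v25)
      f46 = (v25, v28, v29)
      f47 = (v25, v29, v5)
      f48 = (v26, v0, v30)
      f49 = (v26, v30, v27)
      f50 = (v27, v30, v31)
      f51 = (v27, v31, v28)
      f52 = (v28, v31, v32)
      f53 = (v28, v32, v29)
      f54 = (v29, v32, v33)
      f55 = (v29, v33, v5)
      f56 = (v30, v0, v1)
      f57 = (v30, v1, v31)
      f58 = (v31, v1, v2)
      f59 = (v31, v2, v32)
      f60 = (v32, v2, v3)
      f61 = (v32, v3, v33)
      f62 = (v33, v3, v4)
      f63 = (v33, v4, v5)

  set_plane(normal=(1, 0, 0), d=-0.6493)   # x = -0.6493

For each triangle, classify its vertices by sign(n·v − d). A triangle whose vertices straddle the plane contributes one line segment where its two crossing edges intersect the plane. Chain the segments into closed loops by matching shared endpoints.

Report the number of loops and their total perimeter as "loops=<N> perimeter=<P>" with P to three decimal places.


loops=1 perimeter=7.018

Straddling triangles (20 of 64):
  (v11,v14,v15) [++-] → (-0.6493, 0.6493, -0.936773)–(-0.6493, 1.02448, -0.4203)  len=0.6384
  (v11,v15,v12) [+-+] → (-0.6493, 1.02448, -0.4203)–(-0.6493, 1.02448, -0.176465)  len=0.2438
  (v12,v15,v16) [+--] → (-0.6493, 1.02448, -0.176465)–(-0.6493, 1.02448, 0.4203)  len=0.5968
  (v12,v16,v13) [+-+] → (-0.6493, 1.02448, 0.4203)–(-0.6493, 0.881184, 0.617549)  len=0.2438
  (v13,v16,v17) [+-+] → (-0.6493, 0.881184, 0.617549)–(-0.6493, 0.6493, 0.936773)  len=0.3946
  (v14,v0,v18) [++-] → (-0.6493, 0, -1.14906)–(-0.6493, 0.362458, -1.1003)  len=0.3657
  (v14,v18,v15) [+--] → (-0.6493, 0.362458, -1.1003)–(-0.6493, 0.6493, -0.936773)  len=0.3302
  (v16,v20,v17) [--+] → (-0.6493, 0.500082, 1.02185)–(-0.6493, 0.6493, 0.936773)  len=0.1718
  (v17,v20,v21) [+--] → (-0.6493, 0.500082, 1.02185)–(-0.6493, 0.362458, 1.1003)  len=0.1584
  (v17,v21,v5) [+-+] → (-0.6493, 0.362458, 1.1003)–(-0.6493, 0, 1.14906)  len=0.3657
  (v18,v0,v22) [-++] → (-0.6493, 0, -1.14906)–(-0.6493, -0.362458, -1.1003)  len=0.3657
  (v18,v22,v19) [-+-] → (-0.6493, -0.362458, -1.1003)–(-0.6493, -0.500082, -1.02185)  len=0.1584
  (v19,v22,v23) [-+-] → (-0.6493, -0.500082, -1.02185)–(-0.6493, -0.6493, -0.936773)  len=0.1718
  (v21,v24,v25) [--+] → (-0.6493, -0.6493, 0.936773)–(-0.6493, -0.362458, 1.1003)  len=0.3302
  (v21,v25,v5) [-++] → (-0.6493, -0.362458, 1.1003)–(-0.6493, 0, 1.14906)  len=0.3657
  (v22,v26,v23) [++-] → (-0.6493, -0.881184, -0.617549)–(-0.6493, -0.6493, -0.936773)  len=0.3946
  (v23,v26,v27) [-++] → (-0.6493, -0.881184, -0.617549)–(-0.6493, -1.02448, -0.4203)  len=0.2438
  (v23,v27,v24) [-+-] → (-0.6493, -1.02448, -0.4203)–(-0.6493, -1.02448, 0.176465)  len=0.5968
  (v24,v27,v28) [-++] → (-0.6493, -1.02448, 0.176465)–(-0.6493, -1.02448, 0.4203)  len=0.2438
  (v24,v28,v25) [-++] → (-0.6493, -1.02448, 0.4203)–(-0.6493, -0.6493, 0.936773)  len=0.6384

Chained into 1 loop(s):
  loop 1: 20 segments, perimeter = 7.0183
Total perimeter = 7.018


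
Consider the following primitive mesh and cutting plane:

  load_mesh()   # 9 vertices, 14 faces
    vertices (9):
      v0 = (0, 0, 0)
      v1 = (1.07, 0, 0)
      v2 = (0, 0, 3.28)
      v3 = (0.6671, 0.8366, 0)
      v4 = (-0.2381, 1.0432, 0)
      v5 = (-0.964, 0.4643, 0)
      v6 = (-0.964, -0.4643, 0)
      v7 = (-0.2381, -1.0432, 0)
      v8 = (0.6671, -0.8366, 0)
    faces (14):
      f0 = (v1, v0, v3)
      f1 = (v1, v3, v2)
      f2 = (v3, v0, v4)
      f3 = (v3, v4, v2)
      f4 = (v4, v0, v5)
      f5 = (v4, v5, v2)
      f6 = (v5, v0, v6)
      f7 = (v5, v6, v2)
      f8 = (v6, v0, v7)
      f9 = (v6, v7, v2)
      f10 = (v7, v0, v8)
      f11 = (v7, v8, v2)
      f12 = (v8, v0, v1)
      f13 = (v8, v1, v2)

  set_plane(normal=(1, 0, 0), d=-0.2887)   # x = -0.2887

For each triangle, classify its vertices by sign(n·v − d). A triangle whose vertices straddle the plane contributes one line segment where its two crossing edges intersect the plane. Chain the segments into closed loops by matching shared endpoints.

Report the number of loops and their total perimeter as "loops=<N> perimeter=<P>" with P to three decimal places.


Straddling triangles (6 of 14):
  (v4,v0,v5) [++-] → (-0.2887, 0.139049, 0)–(-0.2887, 1.00285, 0)  len=0.8638
  (v4,v5,v2) [+-+] → (-0.2887, 1.00285, 0)–(-0.2887, 0.139049, 2.2977)  len=2.4547
  (v5,v0,v6) [-+-] → (-0.2887, 0.139049, 0)–(-0.2887, -0.139049, 0)  len=0.2781
  (v5,v6,v2) [--+] → (-0.2887, -0.139049, 2.2977)–(-0.2887, 0.139049, 2.2977)  len=0.2781
  (v6,v0,v7) [-++] → (-0.2887, -0.139049, 0)–(-0.2887, -1.00285, 0)  len=0.8638
  (v6,v7,v2) [-++] → (-0.2887, -1.00285, 0)–(-0.2887, -0.139049, 2.2977)  len=2.4547

Chained into 1 loop(s):
  loop 1: 6 segments, perimeter = 7.1932
Total perimeter = 7.193

loops=1 perimeter=7.193


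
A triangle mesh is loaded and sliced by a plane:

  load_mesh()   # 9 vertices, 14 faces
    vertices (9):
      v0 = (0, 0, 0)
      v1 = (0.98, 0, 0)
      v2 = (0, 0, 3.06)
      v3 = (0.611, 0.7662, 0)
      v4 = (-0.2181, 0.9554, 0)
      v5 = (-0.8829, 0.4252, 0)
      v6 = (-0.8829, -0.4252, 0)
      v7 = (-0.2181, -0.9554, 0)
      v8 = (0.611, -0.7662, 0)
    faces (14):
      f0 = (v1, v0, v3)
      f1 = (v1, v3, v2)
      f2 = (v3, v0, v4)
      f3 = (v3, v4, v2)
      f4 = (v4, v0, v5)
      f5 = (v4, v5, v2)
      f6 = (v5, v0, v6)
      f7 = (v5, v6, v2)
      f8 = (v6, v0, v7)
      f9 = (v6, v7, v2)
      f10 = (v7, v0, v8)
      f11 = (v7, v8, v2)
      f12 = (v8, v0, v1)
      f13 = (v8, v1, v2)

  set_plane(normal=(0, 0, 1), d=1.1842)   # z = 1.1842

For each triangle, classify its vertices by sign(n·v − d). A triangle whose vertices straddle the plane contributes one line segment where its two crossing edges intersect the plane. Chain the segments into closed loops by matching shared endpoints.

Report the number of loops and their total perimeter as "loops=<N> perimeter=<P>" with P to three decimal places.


loops=1 perimeter=3.649

Straddling triangles (7 of 14):
  (v1,v3,v2) [--+] → (0.374547, 0.469686, 1.1842)–(0.600746, 0, 1.1842)  len=0.5213
  (v3,v4,v2) [--+] → (-0.133697, 0.585666, 1.1842)–(0.374547, 0.469686, 1.1842)  len=0.5213
  (v4,v5,v2) [--+] → (-0.541223, 0.26065, 1.1842)–(-0.133697, 0.585666, 1.1842)  len=0.5213
  (v5,v6,v2) [--+] → (-0.541223, -0.26065, 1.1842)–(-0.541223, 0.26065, 1.1842)  len=0.5213
  (v6,v7,v2) [--+] → (-0.133697, -0.585666, 1.1842)–(-0.541223, -0.26065, 1.1842)  len=0.5213
  (v7,v8,v2) [--+] → (0.374547, -0.469686, 1.1842)–(-0.133697, -0.585666, 1.1842)  len=0.5213
  (v8,v1,v2) [--+] → (0.600746, 0, 1.1842)–(0.374547, -0.469686, 1.1842)  len=0.5213

Chained into 1 loop(s):
  loop 1: 7 segments, perimeter = 3.6491
Total perimeter = 3.649


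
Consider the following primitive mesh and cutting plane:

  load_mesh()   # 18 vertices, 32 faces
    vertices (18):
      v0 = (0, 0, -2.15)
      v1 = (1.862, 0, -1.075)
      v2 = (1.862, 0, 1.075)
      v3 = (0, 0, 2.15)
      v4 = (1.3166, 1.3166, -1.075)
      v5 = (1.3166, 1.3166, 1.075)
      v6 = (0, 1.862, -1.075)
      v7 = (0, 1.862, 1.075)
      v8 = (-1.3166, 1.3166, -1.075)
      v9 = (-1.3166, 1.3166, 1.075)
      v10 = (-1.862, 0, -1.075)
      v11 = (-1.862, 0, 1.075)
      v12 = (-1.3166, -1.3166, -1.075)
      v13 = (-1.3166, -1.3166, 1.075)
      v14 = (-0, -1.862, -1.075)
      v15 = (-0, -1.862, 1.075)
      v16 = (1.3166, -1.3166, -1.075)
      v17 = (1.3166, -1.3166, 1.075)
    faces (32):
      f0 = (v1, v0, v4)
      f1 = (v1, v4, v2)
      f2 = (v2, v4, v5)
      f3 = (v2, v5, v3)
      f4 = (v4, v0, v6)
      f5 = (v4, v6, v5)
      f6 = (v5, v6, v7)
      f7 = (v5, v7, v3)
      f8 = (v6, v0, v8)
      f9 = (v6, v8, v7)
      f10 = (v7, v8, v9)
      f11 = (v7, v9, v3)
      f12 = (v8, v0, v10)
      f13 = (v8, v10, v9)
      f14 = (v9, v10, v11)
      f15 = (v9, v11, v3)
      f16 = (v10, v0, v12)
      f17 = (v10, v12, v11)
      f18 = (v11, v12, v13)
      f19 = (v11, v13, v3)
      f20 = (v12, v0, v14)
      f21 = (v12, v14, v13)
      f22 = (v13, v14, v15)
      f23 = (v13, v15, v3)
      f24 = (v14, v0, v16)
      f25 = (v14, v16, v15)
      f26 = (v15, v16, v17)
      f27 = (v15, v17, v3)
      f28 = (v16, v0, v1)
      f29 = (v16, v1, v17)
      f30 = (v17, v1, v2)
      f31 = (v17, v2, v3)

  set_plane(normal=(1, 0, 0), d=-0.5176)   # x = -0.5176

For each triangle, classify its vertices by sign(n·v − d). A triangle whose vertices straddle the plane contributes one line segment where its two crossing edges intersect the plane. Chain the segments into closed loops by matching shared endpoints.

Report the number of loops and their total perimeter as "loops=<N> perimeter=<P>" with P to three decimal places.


Straddling triangles (12 of 32):
  (v6,v0,v8) [++-] → (-0.5176, 0.5176, -1.72738)–(-0.5176, 1.64758, -1.075)  len=1.3048
  (v6,v8,v7) [+-+] → (-0.5176, 1.64758, -1.075)–(-0.5176, 1.64758, 0.229762)  len=1.3048
  (v7,v8,v9) [+--] → (-0.5176, 1.64758, 0.229762)–(-0.5176, 1.64758, 1.075)  len=0.8452
  (v7,v9,v3) [+-+] → (-0.5176, 1.64758, 1.075)–(-0.5176, 0.5176, 1.72738)  len=1.3048
  (v8,v0,v10) [-+-] → (-0.5176, 0.5176, -1.72738)–(-0.5176, 0, -1.85117)  len=0.5322
  (v9,v11,v3) [--+] → (-0.5176, 0, 1.85117)–(-0.5176, 0.5176, 1.72738)  len=0.5322
  (v10,v0,v12) [-+-] → (-0.5176, 0, -1.85117)–(-0.5176, -0.5176, -1.72738)  len=0.5322
  (v11,v13,v3) [--+] → (-0.5176, -0.5176, 1.72738)–(-0.5176, 0, 1.85117)  len=0.5322
  (v12,v0,v14) [-++] → (-0.5176, -0.5176, -1.72738)–(-0.5176, -1.64758, -1.075)  len=1.3048
  (v12,v14,v13) [-+-] → (-0.5176, -1.64758, -1.075)–(-0.5176, -1.64758, -0.229762)  len=0.8452
  (v13,v14,v15) [-++] → (-0.5176, -1.64758, -0.229762)–(-0.5176, -1.64758, 1.075)  len=1.3048
  (v13,v15,v3) [-++] → (-0.5176, -1.64758, 1.075)–(-0.5176, -0.5176, 1.72738)  len=1.3048

Chained into 1 loop(s):
  loop 1: 12 segments, perimeter = 11.6479
Total perimeter = 11.648

loops=1 perimeter=11.648


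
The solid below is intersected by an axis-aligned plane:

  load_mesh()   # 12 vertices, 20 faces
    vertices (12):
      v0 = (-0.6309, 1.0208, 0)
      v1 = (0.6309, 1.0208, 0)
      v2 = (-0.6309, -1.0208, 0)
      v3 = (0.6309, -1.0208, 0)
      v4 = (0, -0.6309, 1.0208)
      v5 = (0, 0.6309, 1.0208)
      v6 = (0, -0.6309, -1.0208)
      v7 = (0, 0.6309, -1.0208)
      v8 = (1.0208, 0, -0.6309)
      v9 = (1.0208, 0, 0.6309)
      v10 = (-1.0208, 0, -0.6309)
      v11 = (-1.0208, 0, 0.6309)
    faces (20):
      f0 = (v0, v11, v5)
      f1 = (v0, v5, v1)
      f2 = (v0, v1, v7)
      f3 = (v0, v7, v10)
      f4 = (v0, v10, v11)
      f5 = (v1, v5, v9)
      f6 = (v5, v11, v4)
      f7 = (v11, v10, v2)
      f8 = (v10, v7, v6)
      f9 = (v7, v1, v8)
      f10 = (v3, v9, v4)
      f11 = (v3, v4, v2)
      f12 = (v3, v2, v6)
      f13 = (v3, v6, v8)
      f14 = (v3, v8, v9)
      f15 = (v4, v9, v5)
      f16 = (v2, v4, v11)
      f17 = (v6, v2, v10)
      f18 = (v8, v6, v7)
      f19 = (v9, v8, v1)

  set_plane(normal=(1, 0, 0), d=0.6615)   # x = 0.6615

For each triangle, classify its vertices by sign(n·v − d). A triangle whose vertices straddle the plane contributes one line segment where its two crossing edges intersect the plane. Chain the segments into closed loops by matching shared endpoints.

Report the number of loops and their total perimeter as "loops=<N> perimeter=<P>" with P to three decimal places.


loops=1 perimeter=5.151

Straddling triangles (8 of 20):
  (v1,v5,v9) [--+] → (0.6615, 0.222063, 0.768137)–(0.6615, 0.940686, 0.0495141)  len=1.0163
  (v7,v1,v8) [--+] → (0.6615, 0.940686, -0.0495141)–(0.6615, 0.222063, -0.768137)  len=1.0163
  (v3,v9,v4) [-+-] → (0.6615, -0.940686, 0.0495141)–(0.6615, -0.222063, 0.768137)  len=1.0163
  (v3,v6,v8) [--+] → (0.6615, -0.222063, -0.768137)–(0.6615, -0.940686, -0.0495141)  len=1.0163
  (v3,v8,v9) [-++] → (0.6615, -0.940686, -0.0495141)–(0.6615, -0.940686, 0.0495141)  len=0.0990
  (v4,v9,v5) [-+-] → (0.6615, -0.222063, 0.768137)–(0.6615, 0.222063, 0.768137)  len=0.4441
  (v8,v6,v7) [+--] → (0.6615, -0.222063, -0.768137)–(0.6615, 0.222063, -0.768137)  len=0.4441
  (v9,v8,v1) [++-] → (0.6615, 0.940686, -0.0495141)–(0.6615, 0.940686, 0.0495141)  len=0.0990

Chained into 1 loop(s):
  loop 1: 8 segments, perimeter = 5.1515
Total perimeter = 5.151


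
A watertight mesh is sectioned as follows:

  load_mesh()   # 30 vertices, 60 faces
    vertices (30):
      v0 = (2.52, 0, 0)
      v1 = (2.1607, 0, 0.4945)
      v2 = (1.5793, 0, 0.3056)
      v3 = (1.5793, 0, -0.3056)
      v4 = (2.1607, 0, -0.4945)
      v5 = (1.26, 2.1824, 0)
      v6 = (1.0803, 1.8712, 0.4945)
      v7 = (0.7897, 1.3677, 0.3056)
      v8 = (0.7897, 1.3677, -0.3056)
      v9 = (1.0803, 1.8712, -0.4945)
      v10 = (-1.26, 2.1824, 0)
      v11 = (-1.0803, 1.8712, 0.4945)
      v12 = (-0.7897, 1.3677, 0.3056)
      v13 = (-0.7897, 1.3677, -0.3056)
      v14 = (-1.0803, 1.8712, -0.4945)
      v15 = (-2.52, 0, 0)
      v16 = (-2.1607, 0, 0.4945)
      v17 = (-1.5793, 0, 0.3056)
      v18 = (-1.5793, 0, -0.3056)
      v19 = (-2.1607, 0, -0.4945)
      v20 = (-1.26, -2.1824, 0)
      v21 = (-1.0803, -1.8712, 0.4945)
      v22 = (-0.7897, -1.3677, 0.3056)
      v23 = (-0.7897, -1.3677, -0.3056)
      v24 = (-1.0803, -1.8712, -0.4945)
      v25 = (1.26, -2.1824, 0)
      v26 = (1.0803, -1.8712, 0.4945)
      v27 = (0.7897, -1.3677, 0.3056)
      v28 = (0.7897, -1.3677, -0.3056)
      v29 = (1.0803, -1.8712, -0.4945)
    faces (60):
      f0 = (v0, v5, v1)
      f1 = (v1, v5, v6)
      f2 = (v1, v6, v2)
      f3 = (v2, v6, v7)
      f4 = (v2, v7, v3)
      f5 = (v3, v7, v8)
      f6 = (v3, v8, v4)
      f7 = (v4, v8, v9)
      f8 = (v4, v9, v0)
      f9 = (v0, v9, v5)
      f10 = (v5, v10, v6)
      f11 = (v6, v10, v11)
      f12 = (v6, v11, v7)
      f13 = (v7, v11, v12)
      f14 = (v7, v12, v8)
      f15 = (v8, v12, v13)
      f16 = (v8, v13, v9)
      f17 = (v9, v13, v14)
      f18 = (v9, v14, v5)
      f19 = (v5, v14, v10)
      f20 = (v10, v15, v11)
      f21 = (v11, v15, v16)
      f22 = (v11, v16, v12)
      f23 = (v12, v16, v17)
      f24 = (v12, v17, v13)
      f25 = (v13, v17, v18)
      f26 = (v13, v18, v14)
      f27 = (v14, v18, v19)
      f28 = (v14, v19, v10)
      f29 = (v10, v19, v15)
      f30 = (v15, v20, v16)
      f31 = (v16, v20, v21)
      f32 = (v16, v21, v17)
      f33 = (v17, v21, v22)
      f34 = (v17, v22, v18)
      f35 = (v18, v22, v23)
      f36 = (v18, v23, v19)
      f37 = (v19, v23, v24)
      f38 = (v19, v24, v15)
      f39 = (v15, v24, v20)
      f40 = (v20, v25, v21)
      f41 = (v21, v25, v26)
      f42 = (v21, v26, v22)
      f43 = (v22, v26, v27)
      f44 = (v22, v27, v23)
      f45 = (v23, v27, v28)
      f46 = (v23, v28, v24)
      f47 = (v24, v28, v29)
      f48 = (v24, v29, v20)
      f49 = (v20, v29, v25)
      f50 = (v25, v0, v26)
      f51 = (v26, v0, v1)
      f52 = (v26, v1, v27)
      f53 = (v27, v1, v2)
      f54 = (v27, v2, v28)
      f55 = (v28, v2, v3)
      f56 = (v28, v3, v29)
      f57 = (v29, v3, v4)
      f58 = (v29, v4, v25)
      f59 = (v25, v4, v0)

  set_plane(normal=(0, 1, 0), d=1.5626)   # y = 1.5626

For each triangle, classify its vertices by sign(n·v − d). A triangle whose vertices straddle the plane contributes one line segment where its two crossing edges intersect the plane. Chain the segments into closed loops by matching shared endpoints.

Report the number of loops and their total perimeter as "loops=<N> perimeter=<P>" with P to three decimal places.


Straddling triangles (18 of 60):
  (v0,v5,v1) [-+-] → (1.61784, 1.5626, 0)–(1.5158, 1.5626, 0.140438)  len=0.1736
  (v1,v5,v6) [-++] → (1.5158, 1.5626, 0.140438)–(1.25848, 1.5626, 0.4945)  len=0.4377
  (v1,v6,v2) [-+-] → (1.25848, 1.5626, 0.4945)–(1.1626, 1.5626, 0.463346)  len=0.1008
  (v2,v6,v7) [-+-] → (1.1626, 1.5626, 0.463346)–(0.902188, 1.5626, 0.378721)  len=0.2738
  (v4,v8,v9) [--+] → (0.902188, 1.5626, -0.378721)–(1.25848, 1.5626, -0.4945)  len=0.3746
  (v4,v9,v0) [-+-] → (1.25848, 1.5626, -0.4945)–(1.31774, 1.5626, -0.412947)  len=0.1008
  (v0,v9,v5) [-++] → (1.31774, 1.5626, -0.412947)–(1.61784, 1.5626, 0)  len=0.5105
  (v6,v11,v7) [++-] → (0.065841, 1.5626, 0.378721)–(0.902188, 1.5626, 0.378721)  len=0.8363
  (v7,v11,v12) [-+-] → (0.065841, 1.5626, 0.378721)–(-0.902188, 1.5626, 0.378721)  len=0.9680
  (v8,v13,v9) [--+] → (-0.065841, 1.5626, -0.378721)–(0.902188, 1.5626, -0.378721)  len=0.9680
  (v9,v13,v14) [+-+] → (-0.065841, 1.5626, -0.378721)–(-0.902188, 1.5626, -0.378721)  len=0.8363
  (v10,v15,v11) [+-+] → (-1.61784, 1.5626, 0)–(-1.31774, 1.5626, 0.412947)  len=0.5105
  (v11,v15,v16) [+--] → (-1.31774, 1.5626, 0.412947)–(-1.25848, 1.5626, 0.4945)  len=0.1008
  (v11,v16,v12) [+--] → (-1.25848, 1.5626, 0.4945)–(-0.902188, 1.5626, 0.378721)  len=0.3746
  (v13,v18,v14) [--+] → (-1.1626, 1.5626, -0.463346)–(-0.902188, 1.5626, -0.378721)  len=0.2738
  (v14,v18,v19) [+--] → (-1.1626, 1.5626, -0.463346)–(-1.25848, 1.5626, -0.4945)  len=0.1008
  (v14,v19,v10) [+-+] → (-1.25848, 1.5626, -0.4945)–(-1.5158, 1.5626, -0.140438)  len=0.4377
  (v10,v19,v15) [+--] → (-1.5158, 1.5626, -0.140438)–(-1.61784, 1.5626, 0)  len=0.1736

Chained into 1 loop(s):
  loop 1: 18 segments, perimeter = 7.5524
Total perimeter = 7.552

loops=1 perimeter=7.552


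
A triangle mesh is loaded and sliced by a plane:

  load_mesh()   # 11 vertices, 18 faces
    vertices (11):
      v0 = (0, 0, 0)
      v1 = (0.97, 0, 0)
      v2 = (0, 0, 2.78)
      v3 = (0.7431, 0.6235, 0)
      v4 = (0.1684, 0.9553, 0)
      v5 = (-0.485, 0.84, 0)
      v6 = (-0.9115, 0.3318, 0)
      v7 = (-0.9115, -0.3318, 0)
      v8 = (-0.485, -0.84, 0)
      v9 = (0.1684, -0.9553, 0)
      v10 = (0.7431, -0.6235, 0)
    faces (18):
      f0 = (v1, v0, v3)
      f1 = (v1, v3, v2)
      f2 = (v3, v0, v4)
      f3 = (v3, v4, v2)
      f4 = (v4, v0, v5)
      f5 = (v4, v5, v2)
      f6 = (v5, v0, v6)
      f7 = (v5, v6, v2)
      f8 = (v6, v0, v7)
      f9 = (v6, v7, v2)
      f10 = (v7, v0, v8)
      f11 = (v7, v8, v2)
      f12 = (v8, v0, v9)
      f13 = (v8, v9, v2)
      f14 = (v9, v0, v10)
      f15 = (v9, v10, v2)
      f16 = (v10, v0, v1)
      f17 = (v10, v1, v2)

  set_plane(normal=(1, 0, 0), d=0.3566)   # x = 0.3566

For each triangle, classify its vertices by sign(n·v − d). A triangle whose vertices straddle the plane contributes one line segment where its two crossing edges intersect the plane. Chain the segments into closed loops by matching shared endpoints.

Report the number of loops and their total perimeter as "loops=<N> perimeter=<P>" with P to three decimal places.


Straddling triangles (8 of 18):
  (v1,v0,v3) [+-+] → (0.3566, 0, 0)–(0.3566, 0.299206, 0)  len=0.2992
  (v1,v3,v2) [++-] → (0.3566, 0.299206, 1.44593)–(0.3566, 0, 1.75799)  len=0.4323
  (v3,v0,v4) [+--] → (0.3566, 0.299206, 0)–(0.3566, 0.846644, 0)  len=0.5474
  (v3,v4,v2) [+--] → (0.3566, 0.846644, 0)–(0.3566, 0.299206, 1.44593)  len=1.5461
  (v9,v0,v10) [--+] → (0.3566, -0.299206, 0)–(0.3566, -0.846644, 0)  len=0.5474
  (v9,v10,v2) [-+-] → (0.3566, -0.846644, 0)–(0.3566, -0.299206, 1.44593)  len=1.5461
  (v10,v0,v1) [+-+] → (0.3566, -0.299206, 0)–(0.3566, 0, 0)  len=0.2992
  (v10,v1,v2) [++-] → (0.3566, 0, 1.75799)–(0.3566, -0.299206, 1.44593)  len=0.4323

Chained into 1 loop(s):
  loop 1: 8 segments, perimeter = 5.6501
Total perimeter = 5.650

loops=1 perimeter=5.650


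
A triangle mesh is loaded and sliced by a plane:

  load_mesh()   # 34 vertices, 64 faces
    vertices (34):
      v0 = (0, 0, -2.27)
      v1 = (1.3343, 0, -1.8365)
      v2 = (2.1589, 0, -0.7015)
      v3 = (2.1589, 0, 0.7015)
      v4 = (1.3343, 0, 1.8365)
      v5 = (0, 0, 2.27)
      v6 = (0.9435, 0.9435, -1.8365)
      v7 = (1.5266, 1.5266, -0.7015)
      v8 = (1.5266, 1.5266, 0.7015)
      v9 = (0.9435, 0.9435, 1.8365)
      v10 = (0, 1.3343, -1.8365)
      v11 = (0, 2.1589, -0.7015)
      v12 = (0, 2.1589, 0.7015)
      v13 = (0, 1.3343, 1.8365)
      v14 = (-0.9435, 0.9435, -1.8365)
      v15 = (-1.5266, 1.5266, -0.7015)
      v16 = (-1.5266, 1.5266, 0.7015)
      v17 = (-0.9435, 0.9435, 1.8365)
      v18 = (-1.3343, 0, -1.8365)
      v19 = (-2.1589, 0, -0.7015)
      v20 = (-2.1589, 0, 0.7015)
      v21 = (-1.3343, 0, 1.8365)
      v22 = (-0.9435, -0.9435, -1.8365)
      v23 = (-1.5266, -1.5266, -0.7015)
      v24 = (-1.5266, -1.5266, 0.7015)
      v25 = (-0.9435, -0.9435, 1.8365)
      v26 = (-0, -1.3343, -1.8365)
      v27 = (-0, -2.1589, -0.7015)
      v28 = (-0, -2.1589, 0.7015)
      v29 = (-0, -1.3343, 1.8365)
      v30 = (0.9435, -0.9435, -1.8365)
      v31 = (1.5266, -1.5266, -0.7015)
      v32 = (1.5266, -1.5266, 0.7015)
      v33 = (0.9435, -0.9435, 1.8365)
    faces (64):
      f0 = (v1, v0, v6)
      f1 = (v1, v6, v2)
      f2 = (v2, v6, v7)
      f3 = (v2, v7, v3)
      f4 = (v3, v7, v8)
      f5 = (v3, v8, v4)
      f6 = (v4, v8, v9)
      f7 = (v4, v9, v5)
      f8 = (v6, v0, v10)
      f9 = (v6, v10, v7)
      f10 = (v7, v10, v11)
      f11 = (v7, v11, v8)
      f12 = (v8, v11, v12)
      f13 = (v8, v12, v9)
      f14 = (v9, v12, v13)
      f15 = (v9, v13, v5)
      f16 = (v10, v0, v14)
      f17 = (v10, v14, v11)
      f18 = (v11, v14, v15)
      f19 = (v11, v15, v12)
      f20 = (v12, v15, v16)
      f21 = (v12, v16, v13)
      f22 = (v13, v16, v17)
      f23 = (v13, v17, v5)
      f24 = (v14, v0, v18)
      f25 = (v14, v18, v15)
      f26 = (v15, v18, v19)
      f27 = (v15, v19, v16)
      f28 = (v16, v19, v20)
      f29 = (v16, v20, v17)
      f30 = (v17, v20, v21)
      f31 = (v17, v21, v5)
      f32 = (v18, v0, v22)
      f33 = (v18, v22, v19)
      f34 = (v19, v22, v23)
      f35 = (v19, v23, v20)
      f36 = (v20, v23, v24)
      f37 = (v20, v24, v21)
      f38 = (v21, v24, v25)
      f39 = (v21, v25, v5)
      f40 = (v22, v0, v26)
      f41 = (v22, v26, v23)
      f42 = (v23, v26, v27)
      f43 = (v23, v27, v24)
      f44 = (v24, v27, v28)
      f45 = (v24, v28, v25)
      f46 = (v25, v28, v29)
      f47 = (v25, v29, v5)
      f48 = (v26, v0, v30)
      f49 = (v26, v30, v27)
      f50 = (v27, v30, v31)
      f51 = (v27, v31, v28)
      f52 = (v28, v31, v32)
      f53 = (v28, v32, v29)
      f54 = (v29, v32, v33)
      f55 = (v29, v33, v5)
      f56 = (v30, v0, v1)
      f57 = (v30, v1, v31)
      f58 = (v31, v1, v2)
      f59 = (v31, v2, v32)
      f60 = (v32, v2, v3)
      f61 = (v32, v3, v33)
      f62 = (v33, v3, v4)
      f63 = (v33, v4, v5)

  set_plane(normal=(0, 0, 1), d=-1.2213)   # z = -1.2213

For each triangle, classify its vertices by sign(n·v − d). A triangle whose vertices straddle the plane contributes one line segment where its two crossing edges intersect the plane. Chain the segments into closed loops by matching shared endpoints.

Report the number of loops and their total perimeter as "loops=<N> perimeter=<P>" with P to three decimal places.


loops=1 perimeter=10.907

Straddling triangles (16 of 64):
  (v1,v6,v2) [--+] → (1.60228, 0.432098, -1.2213)–(1.78125, 0, -1.2213)  len=0.4677
  (v2,v6,v7) [+-+] → (1.60228, 0.432098, -1.2213)–(1.25956, 1.25956, -1.2213)  len=0.8956
  (v6,v10,v7) [--+] → (0.827458, 1.43853, -1.2213)–(1.25956, 1.25956, -1.2213)  len=0.4677
  (v7,v10,v11) [+-+] → (0.827458, 1.43853, -1.2213)–(0, 1.78125, -1.2213)  len=0.8956
  (v10,v14,v11) [--+] → (-0.432098, 1.60228, -1.2213)–(0, 1.78125, -1.2213)  len=0.4677
  (v11,v14,v15) [+-+] → (-0.432098, 1.60228, -1.2213)–(-1.25956, 1.25956, -1.2213)  len=0.8956
  (v14,v18,v15) [--+] → (-1.43853, 0.827458, -1.2213)–(-1.25956, 1.25956, -1.2213)  len=0.4677
  (v15,v18,v19) [+-+] → (-1.43853, 0.827458, -1.2213)–(-1.78125, 0, -1.2213)  len=0.8956
  (v18,v22,v19) [--+] → (-1.60228, -0.432098, -1.2213)–(-1.78125, 0, -1.2213)  len=0.4677
  (v19,v22,v23) [+-+] → (-1.60228, -0.432098, -1.2213)–(-1.25956, -1.25956, -1.2213)  len=0.8956
  (v22,v26,v23) [--+] → (-0.827458, -1.43853, -1.2213)–(-1.25956, -1.25956, -1.2213)  len=0.4677
  (v23,v26,v27) [+-+] → (-0.827458, -1.43853, -1.2213)–(0, -1.78125, -1.2213)  len=0.8956
  (v26,v30,v27) [--+] → (0.432098, -1.60228, -1.2213)–(0, -1.78125, -1.2213)  len=0.4677
  (v27,v30,v31) [+-+] → (0.432098, -1.60228, -1.2213)–(1.25956, -1.25956, -1.2213)  len=0.8956
  (v30,v1,v31) [--+] → (1.43853, -0.827458, -1.2213)–(1.25956, -1.25956, -1.2213)  len=0.4677
  (v31,v1,v2) [+-+] → (1.43853, -0.827458, -1.2213)–(1.78125, 0, -1.2213)  len=0.8956

Chained into 1 loop(s):
  loop 1: 16 segments, perimeter = 10.9066
Total perimeter = 10.907
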